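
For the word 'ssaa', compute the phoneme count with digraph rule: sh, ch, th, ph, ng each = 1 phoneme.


Parsing 'ssaa' greedily, digraphs first:
  's' -> consonant phoneme (phonemes so far: 1)
  's' -> consonant phoneme (phonemes so far: 2)
  'a' -> vowel phoneme (phonemes so far: 3)
  'a' -> vowel phoneme (phonemes so far: 4)
Total phonemes: 4

4


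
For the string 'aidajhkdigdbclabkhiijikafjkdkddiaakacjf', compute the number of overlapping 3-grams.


String 'aidajhkdigdbclabkhiijikafjkdkddiaakacjf' has length L = 39.
Number of overlapping n-grams = L - n + 1
Substituting: 39 - 3 + 1 = 37

37


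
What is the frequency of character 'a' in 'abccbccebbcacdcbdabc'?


Scanning 'abccbccebbcacdcbdabc' for 'a':
  Position 0: 'a' -> MATCH (count: 1)
  Position 11: 'a' -> MATCH (count: 2)
  Position 17: 'a' -> MATCH (count: 3)
Total occurrences of 'a': 3

3


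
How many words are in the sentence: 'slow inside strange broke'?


Counting words by splitting on spaces:
  Word 1: 'slow'
  Word 2: 'inside'
  Word 3: 'strange'
  Word 4: 'broke'
Total words: 4

4


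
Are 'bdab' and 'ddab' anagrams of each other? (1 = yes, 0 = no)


Sort characters of 'bdab': 'abbd'
Sort characters of 'ddab': 'abdd'
Sorted forms differ -> they are NOT anagrams
Result: 0

0


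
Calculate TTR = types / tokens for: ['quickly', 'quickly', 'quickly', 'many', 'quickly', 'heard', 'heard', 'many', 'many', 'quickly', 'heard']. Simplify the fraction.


Tokens: 11
Unique types: ('heard', 'many', 'quickly') = 3
TTR = 3/11
Already in lowest terms.

3/11


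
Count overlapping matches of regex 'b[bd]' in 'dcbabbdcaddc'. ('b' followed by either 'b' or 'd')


Pattern: b[bd] means 'b' followed by either 'b' or 'd'.
Scanning 'dcbabbdcaddc' position-by-position:
  Pos 0: window 'dc' -> no
  Pos 1: window 'cb' -> no
  Pos 2: window 'ba' -> no
  Pos 3: window 'ab' -> no
  Pos 4: window 'bb' -> MATCH
  Pos 5: window 'bd' -> MATCH
  Pos 6: window 'dc' -> no
  Pos 7: window 'ca' -> no
  Pos 8: window 'ad' -> no
  Pos 9: window 'dd' -> no
  Pos 10: window 'dc' -> no
  Pos 11: window 'c' -> no
Total matches: 2

2


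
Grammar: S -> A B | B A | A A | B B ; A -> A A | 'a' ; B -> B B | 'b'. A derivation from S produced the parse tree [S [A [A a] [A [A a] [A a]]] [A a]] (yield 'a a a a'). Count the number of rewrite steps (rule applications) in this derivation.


Every bracketed nonterminal node [X ...] in the tree is produced by exactly one rule application.
Reading the tree off as a leftmost derivation:
  Step 1: S  =>  A A   (applied S -> A A)
  Step 2: A A  =>  A A A   (applied A -> A A)
  Step 3: A A A  =>  a A A   (applied A -> a)
  Step 4: a A A  =>  a A A A   (applied A -> A A)
  Step 5: a A A A  =>  a a A A   (applied A -> a)
  Step 6: a a A A  =>  a a a A   (applied A -> a)
  Step 7: a a a A  =>  a a a a   (applied A -> a)
Final yield: a a a a
Total rewrite steps: 7

7


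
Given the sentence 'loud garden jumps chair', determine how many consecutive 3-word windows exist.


Word trigrams from [4] words:
  Trigram 1: (loud garden jumps)
  Trigram 2: (garden jumps chair)
Total word trigrams: 4 - 2 = 2

2


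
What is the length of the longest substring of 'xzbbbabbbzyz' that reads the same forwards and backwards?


Scanning 'xzbbbabbbzyz' for palindromic substrings.
Substring at positions 1-9: 'zbbbabbbz'.
Check: reverse('zbbbabbbz') = 'zbbbabbbz' -> palindrome confirmed.
Neighbouring characters ('x' / 'y') break symmetry, so it cannot extend further.
No longer palindromic substring exists; longest length = 9

9


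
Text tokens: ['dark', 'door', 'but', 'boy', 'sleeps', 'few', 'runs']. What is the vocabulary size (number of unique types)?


Listing all tokens and tracking unique types:
  Token 1: 'dark' -> NEW (unique so far: 1)
  Token 2: 'door' -> NEW (unique so far: 2)
  Token 3: 'but' -> NEW (unique so far: 3)
  Token 4: 'boy' -> NEW (unique so far: 4)
  Token 5: 'sleeps' -> NEW (unique so far: 5)
  Token 6: 'few' -> NEW (unique so far: 6)
  Token 7: 'runs' -> NEW (unique so far: 7)
Unique types: ('boy', 'but', 'dark', 'door', 'few', 'runs', 'sleeps')
Vocabulary size: 7

7


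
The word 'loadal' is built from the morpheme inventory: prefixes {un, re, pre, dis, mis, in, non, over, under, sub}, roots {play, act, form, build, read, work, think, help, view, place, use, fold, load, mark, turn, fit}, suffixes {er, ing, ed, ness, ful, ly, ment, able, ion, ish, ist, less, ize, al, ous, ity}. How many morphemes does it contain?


Segmenting 'loadal' against the inventory:
  'load' -> root (morpheme 1)
  'al' -> suffix (morpheme 2)
Total morphemes: 2

2


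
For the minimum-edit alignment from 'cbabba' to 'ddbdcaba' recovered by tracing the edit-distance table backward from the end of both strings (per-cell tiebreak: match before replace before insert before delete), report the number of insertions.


Edit distance = 5. Backtracking from cell (6, 8) with preference match > replace > insert > delete,
then listing the resulting alignment 'cbabba' -> 'ddbdcaba' left to right:
  Step 1: insert 'd' [insertion #1]
  Step 2: replace c->d
  Step 3: keep 'b'
  Step 4: insert 'd' [insertion #2]
  Step 5: replace a->c
  Step 6: replace b->a
  Step 7: keep 'b'
  Step 8: keep 'a'
Total insertions: 2

2


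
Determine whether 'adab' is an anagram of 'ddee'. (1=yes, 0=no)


Sort characters of 'adab': 'aabd'
Sort characters of 'ddee': 'ddee'
Sorted forms differ -> they are NOT anagrams
Result: 0

0


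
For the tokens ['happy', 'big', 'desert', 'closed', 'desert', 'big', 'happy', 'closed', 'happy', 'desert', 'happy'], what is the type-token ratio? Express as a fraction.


Tokens: 11
Unique types: ('big', 'closed', 'desert', 'happy') = 4
TTR = 4/11
Already in lowest terms.

4/11


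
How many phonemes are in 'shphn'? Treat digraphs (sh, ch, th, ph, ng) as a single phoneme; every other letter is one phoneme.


Parsing 'shphn' greedily, digraphs first:
  'sh' -> digraph (1 consonant phoneme) (phonemes so far: 1)
  'ph' -> digraph (1 consonant phoneme) (phonemes so far: 2)
  'n' -> consonant phoneme (phonemes so far: 3)
Total phonemes: 3

3


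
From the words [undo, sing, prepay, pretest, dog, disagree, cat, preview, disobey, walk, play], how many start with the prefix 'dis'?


Checking each word for prefix 'dis':
  'undo' -> no (count: 0)
  'sing' -> no (count: 0)
  'prepay' -> no (count: 0)
  'pretest' -> no (count: 0)
  'dog' -> no (count: 0)
  'disagree' -> YES, starts with 'dis' (count: 1)
  'cat' -> no (count: 1)
  'preview' -> no (count: 1)
  'disobey' -> YES, starts with 'dis' (count: 2)
  'walk' -> no (count: 2)
  'play' -> no (count: 2)
Total with prefix 'dis': 2

2


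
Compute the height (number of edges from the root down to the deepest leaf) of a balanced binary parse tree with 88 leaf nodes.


In a balanced binary tree with n leaves the deepest leaf is ceil(log2(n)) edges below the root.
log2(88) = 6.4594
ceil(6.4594) = 7
height (edges) = 7

7


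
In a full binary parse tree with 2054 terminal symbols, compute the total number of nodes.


Leaf nodes (terminals): 2054
Internal nodes = n - 1 = 2054 - 1 = 2053
Total = leaves + internal = 2054 + 2053 = 4107

4107


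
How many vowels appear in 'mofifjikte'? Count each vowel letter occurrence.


Scanning each character of 'mofifjikte':
  Position 1: 'm' -> consonant (running count: 0)
  Position 2: 'o' -> vowel (running count: 1)
  Position 3: 'f' -> consonant (running count: 1)
  Position 4: 'i' -> vowel (running count: 2)
  Position 5: 'f' -> consonant (running count: 2)
  Position 6: 'j' -> consonant (running count: 2)
  Position 7: 'i' -> vowel (running count: 3)
  Position 8: 'k' -> consonant (running count: 3)
  Position 9: 't' -> consonant (running count: 3)
  Position 10: 'e' -> vowel (running count: 4)
Total vowels: 4

4


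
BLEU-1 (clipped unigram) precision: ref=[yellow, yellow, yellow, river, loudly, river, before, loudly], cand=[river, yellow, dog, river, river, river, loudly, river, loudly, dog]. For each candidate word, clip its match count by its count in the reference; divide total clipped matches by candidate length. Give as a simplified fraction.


Reference word counts: {'before': 1, 'loudly': 2, 'river': 2, 'yellow': 3}
Checking each candidate word (with clipping):
  'river' -> in reference (ref count 2, used 1/2) -> match (matches: 1)
  'yellow' -> in reference (ref count 3, used 1/3) -> match (matches: 2)
  'dog' -> not in reference -> no match (matches: 2)
  'river' -> in reference (ref count 2, used 2/2) -> match (matches: 3)
  'river' -> ref count 2 already used up (2/2) -> clipped, no match (matches: 3)
  'river' -> ref count 2 already used up (2/2) -> clipped, no match (matches: 3)
  'loudly' -> in reference (ref count 2, used 1/2) -> match (matches: 4)
  'river' -> ref count 2 already used up (2/2) -> clipped, no match (matches: 4)
  'loudly' -> in reference (ref count 2, used 2/2) -> match (matches: 5)
  'dog' -> not in reference -> no match (matches: 5)
Clipped matches: 5, Candidate length: 10
Precision = 5/10 = 1/2

1/2


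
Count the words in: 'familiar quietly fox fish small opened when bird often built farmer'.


Counting words by splitting on spaces:
  Word 1: 'familiar'
  Word 2: 'quietly'
  Word 3: 'fox'
  Word 4: 'fish'
  Word 5: 'small'
  Word 6: 'opened'
  Word 7: 'when'
  Word 8: 'bird'
  Word 9: 'often'
  Word 10: 'built'
  Word 11: 'farmer'
Total words: 11

11


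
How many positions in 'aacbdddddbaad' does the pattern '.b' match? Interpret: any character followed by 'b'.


Pattern: .b means any character followed by 'b'.
Scanning 'aacbdddddbaad' position-by-position:
  Pos 0: window 'aa' -> no
  Pos 1: window 'ac' -> no
  Pos 2: window 'cb' -> MATCH
  Pos 3: window 'bd' -> no
  Pos 4: window 'dd' -> no
  Pos 5: window 'dd' -> no
  Pos 6: window 'dd' -> no
  Pos 7: window 'dd' -> no
  Pos 8: window 'db' -> MATCH
  Pos 9: window 'ba' -> no
  Pos 10: window 'aa' -> no
  Pos 11: window 'ad' -> no
  Pos 12: window 'd' -> no
Total matches: 2

2


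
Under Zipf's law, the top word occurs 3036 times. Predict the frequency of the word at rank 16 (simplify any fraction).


Zipf's law: freq(rank) = f1 / rank
f1 = 3036, rank = 16
freq = 3036 / 16
GCD(3036, 16) = 4
Simplified: 759/4

759/4


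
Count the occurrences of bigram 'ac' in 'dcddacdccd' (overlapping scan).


Scanning 'dcddacdccd' for bigram 'ac':
  Position 0: 'dc' -> no
  Position 1: 'cd' -> no
  Position 2: 'dd' -> no
  Position 3: 'da' -> no
  Position 4: 'ac' -> MATCH
  Position 5: 'cd' -> no
  Position 6: 'dc' -> no
  Position 7: 'cc' -> no
  Position 8: 'cd' -> no
Total matches: 1

1


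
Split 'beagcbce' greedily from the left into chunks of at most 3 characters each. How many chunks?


'beagcbce' has 8 characters.
Chunking with max size 3:
  Chunk 1: 'bea' (positions 0-2)
  Chunk 2: 'gcb' (positions 3-5)
  Chunk 3: 'ce' (positions 6-7)
Total chunks: ceil(8 / 3) = 3

3


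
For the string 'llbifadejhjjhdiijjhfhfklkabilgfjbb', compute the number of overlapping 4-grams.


String 'llbifadejhjjhdiijjhfhfklkabilgfjbb' has length L = 34.
Number of overlapping n-grams = L - n + 1
Substituting: 34 - 4 + 1 = 31

31


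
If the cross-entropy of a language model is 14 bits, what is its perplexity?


Perplexity formula: PP = 2^H
H = 14
PP = 2^14
PP = 2^14 = 16384

16384


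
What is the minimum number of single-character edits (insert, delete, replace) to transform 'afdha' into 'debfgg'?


Building DP table for s1='afdha' (len 5) and s2='debfgg' (len 6):
       d  e  b  f  g  g
    0  1  2  3  4  5  6
  a 1  1  2  3  4  5  6
  f 2  2  2  3  3  4  5
  d 3  2  3  3  4  4  5
  h 4  3  3  4  4  5  5
  a 5  4  4  4  5  5  6
Edit distance = dp[5][6] = 6

6


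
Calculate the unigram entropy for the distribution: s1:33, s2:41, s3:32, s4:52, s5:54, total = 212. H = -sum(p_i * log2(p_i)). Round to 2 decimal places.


Computing entropy H = -sum(p_i * log2(p_i)):
  s1: p = 33/212 = 0.1557, -p*log2(p) = 0.4177
  s2: p = 41/212 = 0.1934, -p*log2(p) = 0.4584
  s3: p = 32/212 = 0.1509, -p*log2(p) = 0.4118
  s4: p = 52/212 = 0.2453, -p*log2(p) = 0.4973
  s5: p = 54/212 = 0.2547, -p*log2(p) = 0.5026
H = sum of terms = 2.2878
Rounded to 2 decimals: 2.29

2.29


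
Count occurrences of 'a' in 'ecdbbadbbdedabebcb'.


Scanning 'ecdbbadbbdedabebcb' for 'a':
  Position 5: 'a' -> MATCH (count: 1)
  Position 12: 'a' -> MATCH (count: 2)
Total occurrences of 'a': 2

2


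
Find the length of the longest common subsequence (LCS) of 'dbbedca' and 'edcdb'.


DP table for LCS of 'dbbedca' and 'edcdb':
       e  d  c  d  b
    0  0  0  0  0  0
  d 0  0  1  1  1  1
  b 0  0  1  1  1  2
  b 0  0  1  1  1  2
  e 0  1  1  1  1  2
  d 0  1  2  2  2  2
  c 0  1  2  3  3  3
  a 0  1  2  3  3  3
LCS: 'edc'
LCS length = 3

3


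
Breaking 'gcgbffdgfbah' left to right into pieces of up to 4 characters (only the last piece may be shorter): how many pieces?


'gcgbffdgfbah' has 12 characters.
Chunking with max size 4:
  Chunk 1: 'gcgb' (positions 0-3)
  Chunk 2: 'ffdg' (positions 4-7)
  Chunk 3: 'fbah' (positions 8-11)
Total chunks: ceil(12 / 4) = 3

3


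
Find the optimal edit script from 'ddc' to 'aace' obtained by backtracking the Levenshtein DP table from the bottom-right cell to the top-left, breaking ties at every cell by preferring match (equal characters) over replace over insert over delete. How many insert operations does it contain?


Edit distance = 3. Backtracking from cell (3, 4) with preference match > replace > insert > delete,
then listing the resulting alignment 'ddc' -> 'aace' left to right:
  Step 1: replace d->a
  Step 2: replace d->a
  Step 3: keep 'c'
  Step 4: insert 'e' [insertion #1]
Total insertions: 1

1


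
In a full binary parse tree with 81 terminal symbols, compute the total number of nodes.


Leaf nodes (terminals): 81
Internal nodes = n - 1 = 81 - 1 = 80
Total = leaves + internal = 81 + 80 = 161

161


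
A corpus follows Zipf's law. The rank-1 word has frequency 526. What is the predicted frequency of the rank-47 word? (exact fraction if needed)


Zipf's law: freq(rank) = f1 / rank
f1 = 526, rank = 47
freq = 526 / 47
GCD(526, 47) = 1
Simplified: 526/47

526/47


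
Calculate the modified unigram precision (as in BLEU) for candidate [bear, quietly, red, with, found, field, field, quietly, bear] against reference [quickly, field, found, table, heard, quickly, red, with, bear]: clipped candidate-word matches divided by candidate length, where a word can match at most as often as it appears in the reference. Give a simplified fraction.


Reference word counts: {'bear': 1, 'field': 1, 'found': 1, 'heard': 1, 'quickly': 2, 'red': 1, 'table': 1, 'with': 1}
Checking each candidate word (with clipping):
  'bear' -> in reference (ref count 1, used 1/1) -> match (matches: 1)
  'quietly' -> not in reference -> no match (matches: 1)
  'red' -> in reference (ref count 1, used 1/1) -> match (matches: 2)
  'with' -> in reference (ref count 1, used 1/1) -> match (matches: 3)
  'found' -> in reference (ref count 1, used 1/1) -> match (matches: 4)
  'field' -> in reference (ref count 1, used 1/1) -> match (matches: 5)
  'field' -> ref count 1 already used up (1/1) -> clipped, no match (matches: 5)
  'quietly' -> not in reference -> no match (matches: 5)
  'bear' -> ref count 1 already used up (1/1) -> clipped, no match (matches: 5)
Clipped matches: 5, Candidate length: 9
Precision = 5/9

5/9


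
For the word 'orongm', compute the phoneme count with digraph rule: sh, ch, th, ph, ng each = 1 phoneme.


Parsing 'orongm' greedily, digraphs first:
  'o' -> vowel phoneme (phonemes so far: 1)
  'r' -> consonant phoneme (phonemes so far: 2)
  'o' -> vowel phoneme (phonemes so far: 3)
  'ng' -> digraph (1 consonant phoneme) (phonemes so far: 4)
  'm' -> consonant phoneme (phonemes so far: 5)
Total phonemes: 5

5


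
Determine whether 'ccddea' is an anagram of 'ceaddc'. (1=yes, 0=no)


Sort characters of 'ccddea': 'accdde'
Sort characters of 'ceaddc': 'accdde'
Sorted forms match -> they ARE anagrams
Result: 1

1


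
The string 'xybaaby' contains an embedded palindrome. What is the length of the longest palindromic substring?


Scanning 'xybaaby' for palindromic substrings.
Substring at positions 1-6: 'ybaaby'.
Check: reverse('ybaaby') = 'ybaaby' -> palindrome confirmed.
Neighbouring characters ('x' / '-') break symmetry, so it cannot extend further.
No longer palindromic substring exists; longest length = 6

6


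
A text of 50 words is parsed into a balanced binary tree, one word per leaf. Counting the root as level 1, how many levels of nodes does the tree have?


In a balanced binary tree with n leaves the deepest leaf is ceil(log2(n)) edges below the root,
so counting node levels inclusive of root and leaves gives ceil(log2(n)) + 1 levels.
log2(50) = 5.6439
ceil(5.6439) = 6
levels = 6 + 1 = 7

7


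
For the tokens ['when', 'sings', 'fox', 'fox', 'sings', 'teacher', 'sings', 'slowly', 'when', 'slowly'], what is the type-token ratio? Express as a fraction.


Tokens: 10
Unique types: ('fox', 'sings', 'slowly', 'teacher', 'when') = 5
TTR = 5/10
Simplify: divide both by 5 -> 1/2
TTR = 1/2

1/2


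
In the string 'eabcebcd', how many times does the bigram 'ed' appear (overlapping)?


Scanning 'eabcebcd' for bigram 'ed':
  Position 0: 'ea' -> no
  Position 1: 'ab' -> no
  Position 2: 'bc' -> no
  Position 3: 'ce' -> no
  Position 4: 'eb' -> no
  Position 5: 'bc' -> no
  Position 6: 'cd' -> no
Total matches: 0

0


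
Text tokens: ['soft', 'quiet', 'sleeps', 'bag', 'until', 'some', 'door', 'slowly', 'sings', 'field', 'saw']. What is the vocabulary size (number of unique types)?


Listing all tokens and tracking unique types:
  Token 1: 'soft' -> NEW (unique so far: 1)
  Token 2: 'quiet' -> NEW (unique so far: 2)
  Token 3: 'sleeps' -> NEW (unique so far: 3)
  Token 4: 'bag' -> NEW (unique so far: 4)
  Token 5: 'until' -> NEW (unique so far: 5)
  Token 6: 'some' -> NEW (unique so far: 6)
  Token 7: 'door' -> NEW (unique so far: 7)
  Token 8: 'slowly' -> NEW (unique so far: 8)
  Token 9: 'sings' -> NEW (unique so far: 9)
  Token 10: 'field' -> NEW (unique so far: 10)
  Token 11: 'saw' -> NEW (unique so far: 11)
Unique types: ('bag', 'door', 'field', 'quiet', 'saw', 'sings', 'sleeps', 'slowly', 'soft', 'some', 'until')
Vocabulary size: 11

11


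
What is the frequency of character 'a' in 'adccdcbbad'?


Scanning 'adccdcbbad' for 'a':
  Position 0: 'a' -> MATCH (count: 1)
  Position 8: 'a' -> MATCH (count: 2)
Total occurrences of 'a': 2

2


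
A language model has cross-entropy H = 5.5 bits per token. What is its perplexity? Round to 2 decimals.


Perplexity formula: PP = 2^H
H = 5.5
PP = 2^5.5
Decompose: 2^5.5 = 2^5 * 2^0.5 = 2^5 * sqrt(2)
2^5 = 32, sqrt(2) ~ 1.4142136
PP ~ 32 * 1.4142136 = 45.2548352
Rounded to 2 decimals: 45.25

45.25


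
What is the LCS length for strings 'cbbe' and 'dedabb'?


DP table for LCS of 'cbbe' and 'dedabb':
       d  e  d  a  b  b
    0  0  0  0  0  0  0
  c 0  0  0  0  0  0  0
  b 0  0  0  0  0  1  1
  b 0  0  0  0  0  1  2
  e 0  0  1  1  1  1  2
LCS: 'bb'
LCS length = 2

2


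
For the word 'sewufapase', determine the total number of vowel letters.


Scanning each character of 'sewufapase':
  Position 1: 's' -> consonant (running count: 0)
  Position 2: 'e' -> vowel (running count: 1)
  Position 3: 'w' -> consonant (running count: 1)
  Position 4: 'u' -> vowel (running count: 2)
  Position 5: 'f' -> consonant (running count: 2)
  Position 6: 'a' -> vowel (running count: 3)
  Position 7: 'p' -> consonant (running count: 3)
  Position 8: 'a' -> vowel (running count: 4)
  Position 9: 's' -> consonant (running count: 4)
  Position 10: 'e' -> vowel (running count: 5)
Total vowels: 5

5


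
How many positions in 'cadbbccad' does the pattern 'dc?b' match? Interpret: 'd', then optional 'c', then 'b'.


Pattern: dc?b means 'd', then optional 'c', then 'b'.
Scanning 'cadbbccad' position-by-position:
  Pos 0: window 'cad' -> no
  Pos 1: window 'adb' -> no
  Pos 2: window 'dbb' -> MATCH
  Pos 3: window 'bbc' -> no
  Pos 4: window 'bcc' -> no
  Pos 5: window 'cca' -> no
  Pos 6: window 'cad' -> no
  Pos 7: window 'ad' -> no
  Pos 8: window 'd' -> no
Total matches: 1

1


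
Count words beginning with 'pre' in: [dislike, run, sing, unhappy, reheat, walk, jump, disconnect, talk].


Checking each word for prefix 'pre':
  'dislike' -> no (count: 0)
  'run' -> no (count: 0)
  'sing' -> no (count: 0)
  'unhappy' -> no (count: 0)
  'reheat' -> no (count: 0)
  'walk' -> no (count: 0)
  'jump' -> no (count: 0)
  'disconnect' -> no (count: 0)
  'talk' -> no (count: 0)
Total with prefix 'pre': 0

0


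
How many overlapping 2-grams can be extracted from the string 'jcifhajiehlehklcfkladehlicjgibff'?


String 'jcifhajiehlehklcfkladehlicjgibff' has length L = 32.
Number of overlapping n-grams = L - n + 1
Substituting: 32 - 2 + 1 = 31

31


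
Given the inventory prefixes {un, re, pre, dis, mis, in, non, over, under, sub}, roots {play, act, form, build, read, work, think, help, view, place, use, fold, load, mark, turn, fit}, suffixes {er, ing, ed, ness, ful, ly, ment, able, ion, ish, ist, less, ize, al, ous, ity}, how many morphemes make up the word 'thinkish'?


Segmenting 'thinkish' against the inventory:
  'think' -> root (morpheme 1)
  'ish' -> suffix (morpheme 2)
Total morphemes: 2

2


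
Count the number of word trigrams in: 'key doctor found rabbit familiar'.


Word trigrams from [5] words:
  Trigram 1: (key doctor found)
  Trigram 2: (doctor found rabbit)
  Trigram 3: (found rabbit familiar)
Total word trigrams: 5 - 2 = 3

3


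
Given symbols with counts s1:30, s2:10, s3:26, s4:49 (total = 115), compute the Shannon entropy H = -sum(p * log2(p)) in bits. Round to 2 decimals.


Computing entropy H = -sum(p_i * log2(p_i)):
  s1: p = 30/115 = 0.2609, -p*log2(p) = 0.5057
  s2: p = 10/115 = 0.0870, -p*log2(p) = 0.3064
  s3: p = 26/115 = 0.2261, -p*log2(p) = 0.4850
  s4: p = 49/115 = 0.4261, -p*log2(p) = 0.5244
H = sum of terms = 1.8215
Rounded to 2 decimals: 1.82

1.82


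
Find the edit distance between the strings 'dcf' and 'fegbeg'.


Building DP table for s1='dcf' (len 3) and s2='fegbeg' (len 6):
       f  e  g  b  e  g
    0  1  2  3  4  5  6
  d 1  1  2  3  4  5  6
  c 2  2  2  3  4  5  6
  f 3  2  3  3  4  5  6
Edit distance = dp[3][6] = 6

6


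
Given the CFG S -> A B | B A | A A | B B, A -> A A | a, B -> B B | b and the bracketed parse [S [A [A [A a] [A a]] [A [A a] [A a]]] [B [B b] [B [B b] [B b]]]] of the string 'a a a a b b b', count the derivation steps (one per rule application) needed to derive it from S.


Every bracketed nonterminal node [X ...] in the tree is produced by exactly one rule application.
Reading the tree off as a leftmost derivation:
  Step 1: S  =>  A B   (applied S -> A B)
  Step 2: A B  =>  A A B   (applied A -> A A)
  Step 3: A A B  =>  A A A B   (applied A -> A A)
  Step 4: A A A B  =>  a A A B   (applied A -> a)
  Step 5: a A A B  =>  a a A B   (applied A -> a)
  Step 6: a a A B  =>  a a A A B   (applied A -> A A)
  Step 7: a a A A B  =>  a a a A B   (applied A -> a)
  Step 8: a a a A B  =>  a a a a B   (applied A -> a)
  Step 9: a a a a B  =>  a a a a B B   (applied B -> B B)
  Step 10: a a a a B B  =>  a a a a b B   (applied B -> b)
  Step 11: a a a a b B  =>  a a a a b B B   (applied B -> B B)
  Step 12: a a a a b B B  =>  a a a a b b B   (applied B -> b)
  Step 13: a a a a b b B  =>  a a a a b b b   (applied B -> b)
Final yield: a a a a b b b
Total rewrite steps: 13

13


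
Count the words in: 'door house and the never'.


Counting words by splitting on spaces:
  Word 1: 'door'
  Word 2: 'house'
  Word 3: 'and'
  Word 4: 'the'
  Word 5: 'never'
Total words: 5

5


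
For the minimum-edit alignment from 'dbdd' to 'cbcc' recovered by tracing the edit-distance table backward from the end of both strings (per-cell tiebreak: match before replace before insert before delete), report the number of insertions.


Edit distance = 3. Backtracking from cell (4, 4) with preference match > replace > insert > delete,
then listing the resulting alignment 'dbdd' -> 'cbcc' left to right:
  Step 1: replace d->c
  Step 2: keep 'b'
  Step 3: replace d->c
  Step 4: replace d->c
Total insertions: 0

0


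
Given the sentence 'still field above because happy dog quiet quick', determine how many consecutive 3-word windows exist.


Word trigrams from [8] words:
  Trigram 1: (still field above)
  Trigram 2: (field above because)
  Trigram 3: (above because happy)
  Trigram 4: (because happy dog)
  Trigram 5: (happy dog quiet)
  Trigram 6: (dog quiet quick)
Total word trigrams: 8 - 2 = 6

6


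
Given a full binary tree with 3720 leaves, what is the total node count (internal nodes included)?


Leaf nodes (terminals): 3720
Internal nodes = n - 1 = 3720 - 1 = 3719
Total = leaves + internal = 3720 + 3719 = 7439

7439


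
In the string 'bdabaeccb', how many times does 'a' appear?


Scanning 'bdabaeccb' for 'a':
  Position 2: 'a' -> MATCH (count: 1)
  Position 4: 'a' -> MATCH (count: 2)
Total occurrences of 'a': 2

2


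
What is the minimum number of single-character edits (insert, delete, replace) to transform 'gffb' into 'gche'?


Building DP table for s1='gffb' (len 4) and s2='gche' (len 4):
       g  c  h  e
    0  1  2  3  4
  g 1  0  1  2  3
  f 2  1  1  2  3
  f 3  2  2  2  3
  b 4  3  3  3  3
Edit distance = dp[4][4] = 3

3


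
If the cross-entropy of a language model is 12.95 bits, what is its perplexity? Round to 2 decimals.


Perplexity formula: PP = 2^H
H = 12.95
PP = 2^12.95
Decompose: 2^12.95 = 2^12 * 2^0.95
2^12 = 4096, 2^0.95 ~ 1.9318727
PP ~ 4096 * 1.9318727 = 7912.9505792
Rounded to 2 decimals: 7912.95

7912.95


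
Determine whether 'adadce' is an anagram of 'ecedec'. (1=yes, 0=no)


Sort characters of 'adadce': 'aacdde'
Sort characters of 'ecedec': 'ccdeee'
Sorted forms differ -> they are NOT anagrams
Result: 0

0


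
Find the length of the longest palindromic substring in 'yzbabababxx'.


Scanning 'yzbabababxx' for palindromic substrings.
Substring at positions 2-8: 'bababab'.
Check: reverse('bababab') = 'bababab' -> palindrome confirmed.
Neighbouring characters ('z' / 'x') break symmetry, so it cannot extend further.
No longer palindromic substring exists; longest length = 7

7


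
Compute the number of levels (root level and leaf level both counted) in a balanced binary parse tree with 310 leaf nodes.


In a balanced binary tree with n leaves the deepest leaf is ceil(log2(n)) edges below the root,
so counting node levels inclusive of root and leaves gives ceil(log2(n)) + 1 levels.
log2(310) = 8.2761
ceil(8.2761) = 9
levels = 9 + 1 = 10

10


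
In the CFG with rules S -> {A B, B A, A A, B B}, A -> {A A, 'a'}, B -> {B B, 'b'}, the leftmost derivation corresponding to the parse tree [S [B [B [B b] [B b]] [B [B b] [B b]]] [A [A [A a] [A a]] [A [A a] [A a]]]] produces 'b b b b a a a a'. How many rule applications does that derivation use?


Every bracketed nonterminal node [X ...] in the tree is produced by exactly one rule application.
Reading the tree off as a leftmost derivation:
  Step 1: S  =>  B A   (applied S -> B A)
  Step 2: B A  =>  B B A   (applied B -> B B)
  Step 3: B B A  =>  B B B A   (applied B -> B B)
  Step 4: B B B A  =>  b B B A   (applied B -> b)
  Step 5: b B B A  =>  b b B A   (applied B -> b)
  Step 6: b b B A  =>  b b B B A   (applied B -> B B)
  Step 7: b b B B A  =>  b b b B A   (applied B -> b)
  Step 8: b b b B A  =>  b b b b A   (applied B -> b)
  Step 9: b b b b A  =>  b b b b A A   (applied A -> A A)
  Step 10: b b b b A A  =>  b b b b A A A   (applied A -> A A)
  Step 11: b b b b A A A  =>  b b b b a A A   (applied A -> a)
  Step 12: b b b b a A A  =>  b b b b a a A   (applied A -> a)
  Step 13: b b b b a a A  =>  b b b b a a A A   (applied A -> A A)
  Step 14: b b b b a a A A  =>  b b b b a a a A   (applied A -> a)
  Step 15: b b b b a a a A  =>  b b b b a a a a   (applied A -> a)
Final yield: b b b b a a a a
Total rewrite steps: 15

15


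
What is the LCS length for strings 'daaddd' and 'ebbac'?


DP table for LCS of 'daaddd' and 'ebbac':
       e  b  b  a  c
    0  0  0  0  0  0
  d 0  0  0  0  0  0
  a 0  0  0  0  1  1
  a 0  0  0  0  1  1
  d 0  0  0  0  1  1
  d 0  0  0  0  1  1
  d 0  0  0  0  1  1
LCS: 'a'
LCS length = 1

1


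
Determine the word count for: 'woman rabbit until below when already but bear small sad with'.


Counting words by splitting on spaces:
  Word 1: 'woman'
  Word 2: 'rabbit'
  Word 3: 'until'
  Word 4: 'below'
  Word 5: 'when'
  Word 6: 'already'
  Word 7: 'but'
  Word 8: 'bear'
  Word 9: 'small'
  Word 10: 'sad'
  Word 11: 'with'
Total words: 11

11


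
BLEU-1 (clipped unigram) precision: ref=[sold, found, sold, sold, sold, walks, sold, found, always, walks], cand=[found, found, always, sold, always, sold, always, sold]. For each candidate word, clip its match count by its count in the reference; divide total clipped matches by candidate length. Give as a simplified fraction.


Reference word counts: {'always': 1, 'found': 2, 'sold': 5, 'walks': 2}
Checking each candidate word (with clipping):
  'found' -> in reference (ref count 2, used 1/2) -> match (matches: 1)
  'found' -> in reference (ref count 2, used 2/2) -> match (matches: 2)
  'always' -> in reference (ref count 1, used 1/1) -> match (matches: 3)
  'sold' -> in reference (ref count 5, used 1/5) -> match (matches: 4)
  'always' -> ref count 1 already used up (1/1) -> clipped, no match (matches: 4)
  'sold' -> in reference (ref count 5, used 2/5) -> match (matches: 5)
  'always' -> ref count 1 already used up (1/1) -> clipped, no match (matches: 5)
  'sold' -> in reference (ref count 5, used 3/5) -> match (matches: 6)
Clipped matches: 6, Candidate length: 8
Precision = 6/8 = 3/4

3/4


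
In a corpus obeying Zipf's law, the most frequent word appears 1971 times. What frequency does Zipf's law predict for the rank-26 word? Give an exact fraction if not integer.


Zipf's law: freq(rank) = f1 / rank
f1 = 1971, rank = 26
freq = 1971 / 26
GCD(1971, 26) = 1
Simplified: 1971/26

1971/26


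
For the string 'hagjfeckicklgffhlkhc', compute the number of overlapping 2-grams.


String 'hagjfeckicklgffhlkhc' has length L = 20.
Number of overlapping n-grams = L - n + 1
Substituting: 20 - 2 + 1 = 19

19


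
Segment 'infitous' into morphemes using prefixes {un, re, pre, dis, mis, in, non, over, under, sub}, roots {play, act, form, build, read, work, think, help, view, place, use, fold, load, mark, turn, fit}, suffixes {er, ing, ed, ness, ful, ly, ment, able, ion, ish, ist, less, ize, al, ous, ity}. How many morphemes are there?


Segmenting 'infitous' against the inventory:
  'in' -> prefix (morpheme 1)
  'fit' -> root (morpheme 2)
  'ous' -> suffix (morpheme 3)
Total morphemes: 3

3


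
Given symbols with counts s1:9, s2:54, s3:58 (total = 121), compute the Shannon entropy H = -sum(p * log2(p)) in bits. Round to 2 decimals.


Computing entropy H = -sum(p_i * log2(p_i)):
  s1: p = 9/121 = 0.0744, -p*log2(p) = 0.2788
  s2: p = 54/121 = 0.4463, -p*log2(p) = 0.5195
  s3: p = 58/121 = 0.4793, -p*log2(p) = 0.5085
H = sum of terms = 1.3068
Rounded to 2 decimals: 1.31

1.31


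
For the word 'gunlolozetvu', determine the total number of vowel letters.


Scanning each character of 'gunlolozetvu':
  Position 1: 'g' -> consonant (running count: 0)
  Position 2: 'u' -> vowel (running count: 1)
  Position 3: 'n' -> consonant (running count: 1)
  Position 4: 'l' -> consonant (running count: 1)
  Position 5: 'o' -> vowel (running count: 2)
  Position 6: 'l' -> consonant (running count: 2)
  Position 7: 'o' -> vowel (running count: 3)
  Position 8: 'z' -> consonant (running count: 3)
  Position 9: 'e' -> vowel (running count: 4)
  Position 10: 't' -> consonant (running count: 4)
  Position 11: 'v' -> consonant (running count: 4)
  Position 12: 'u' -> vowel (running count: 5)
Total vowels: 5

5


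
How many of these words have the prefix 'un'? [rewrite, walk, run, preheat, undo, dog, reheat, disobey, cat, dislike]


Checking each word for prefix 'un':
  'rewrite' -> no (count: 0)
  'walk' -> no (count: 0)
  'run' -> no (count: 0)
  'preheat' -> no (count: 0)
  'undo' -> YES, starts with 'un' (count: 1)
  'dog' -> no (count: 1)
  'reheat' -> no (count: 1)
  'disobey' -> no (count: 1)
  'cat' -> no (count: 1)
  'dislike' -> no (count: 1)
Total with prefix 'un': 1

1


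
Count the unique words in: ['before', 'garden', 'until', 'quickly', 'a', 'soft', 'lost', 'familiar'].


Listing all tokens and tracking unique types:
  Token 1: 'before' -> NEW (unique so far: 1)
  Token 2: 'garden' -> NEW (unique so far: 2)
  Token 3: 'until' -> NEW (unique so far: 3)
  Token 4: 'quickly' -> NEW (unique so far: 4)
  Token 5: 'a' -> NEW (unique so far: 5)
  Token 6: 'soft' -> NEW (unique so far: 6)
  Token 7: 'lost' -> NEW (unique so far: 7)
  Token 8: 'familiar' -> NEW (unique so far: 8)
Unique types: ('a', 'before', 'familiar', 'garden', 'lost', 'quickly', 'soft', 'until')
Vocabulary size: 8

8


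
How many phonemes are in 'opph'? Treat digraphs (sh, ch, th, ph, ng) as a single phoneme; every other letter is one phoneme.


Parsing 'opph' greedily, digraphs first:
  'o' -> vowel phoneme (phonemes so far: 1)
  'p' -> consonant phoneme (phonemes so far: 2)
  'ph' -> digraph (1 consonant phoneme) (phonemes so far: 3)
Total phonemes: 3

3


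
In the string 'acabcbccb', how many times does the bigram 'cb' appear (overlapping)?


Scanning 'acabcbccb' for bigram 'cb':
  Position 0: 'ac' -> no
  Position 1: 'ca' -> no
  Position 2: 'ab' -> no
  Position 3: 'bc' -> no
  Position 4: 'cb' -> MATCH
  Position 5: 'bc' -> no
  Position 6: 'cc' -> no
  Position 7: 'cb' -> MATCH
Total matches: 2

2


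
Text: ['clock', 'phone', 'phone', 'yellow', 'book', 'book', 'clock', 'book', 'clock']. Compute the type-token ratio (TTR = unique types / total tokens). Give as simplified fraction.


Tokens: 9
Unique types: ('book', 'clock', 'phone', 'yellow') = 4
TTR = 4/9
Already in lowest terms.

4/9


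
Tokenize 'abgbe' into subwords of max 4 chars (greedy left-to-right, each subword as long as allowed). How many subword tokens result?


'abgbe' has 5 characters.
Chunking with max size 4:
  Chunk 1: 'abgb' (positions 0-3)
  Chunk 2: 'e' (positions 4-4)
Total chunks: ceil(5 / 4) = 2

2


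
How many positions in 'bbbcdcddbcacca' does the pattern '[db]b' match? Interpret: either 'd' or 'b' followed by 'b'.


Pattern: [db]b means either 'd' or 'b' followed by 'b'.
Scanning 'bbbcdcddbcacca' position-by-position:
  Pos 0: window 'bb' -> MATCH
  Pos 1: window 'bb' -> MATCH
  Pos 2: window 'bc' -> no
  Pos 3: window 'cd' -> no
  Pos 4: window 'dc' -> no
  Pos 5: window 'cd' -> no
  Pos 6: window 'dd' -> no
  Pos 7: window 'db' -> MATCH
  Pos 8: window 'bc' -> no
  Pos 9: window 'ca' -> no
  Pos 10: window 'ac' -> no
  Pos 11: window 'cc' -> no
  Pos 12: window 'ca' -> no
  Pos 13: window 'a' -> no
Total matches: 3

3


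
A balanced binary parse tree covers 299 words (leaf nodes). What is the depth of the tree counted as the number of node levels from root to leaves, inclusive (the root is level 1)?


In a balanced binary tree with n leaves the deepest leaf is ceil(log2(n)) edges below the root,
so counting node levels inclusive of root and leaves gives ceil(log2(n)) + 1 levels.
log2(299) = 8.2240
ceil(8.2240) = 9
levels = 9 + 1 = 10

10


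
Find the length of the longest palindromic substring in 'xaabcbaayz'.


Scanning 'xaabcbaayz' for palindromic substrings.
Substring at positions 1-7: 'aabcbaa'.
Check: reverse('aabcbaa') = 'aabcbaa' -> palindrome confirmed.
Neighbouring characters ('x' / 'y') break symmetry, so it cannot extend further.
No longer palindromic substring exists; longest length = 7

7


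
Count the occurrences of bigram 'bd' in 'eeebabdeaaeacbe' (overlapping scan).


Scanning 'eeebabdeaaeacbe' for bigram 'bd':
  Position 0: 'ee' -> no
  Position 1: 'ee' -> no
  Position 2: 'eb' -> no
  Position 3: 'ba' -> no
  Position 4: 'ab' -> no
  Position 5: 'bd' -> MATCH
  Position 6: 'de' -> no
  Position 7: 'ea' -> no
  Position 8: 'aa' -> no
  Position 9: 'ae' -> no
  Position 10: 'ea' -> no
  Position 11: 'ac' -> no
  Position 12: 'cb' -> no
  Position 13: 'be' -> no
Total matches: 1

1


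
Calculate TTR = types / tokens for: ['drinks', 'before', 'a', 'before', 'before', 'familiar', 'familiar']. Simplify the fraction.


Tokens: 7
Unique types: ('a', 'before', 'drinks', 'familiar') = 4
TTR = 4/7
Already in lowest terms.

4/7


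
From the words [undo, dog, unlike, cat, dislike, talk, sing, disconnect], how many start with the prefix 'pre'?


Checking each word for prefix 'pre':
  'undo' -> no (count: 0)
  'dog' -> no (count: 0)
  'unlike' -> no (count: 0)
  'cat' -> no (count: 0)
  'dislike' -> no (count: 0)
  'talk' -> no (count: 0)
  'sing' -> no (count: 0)
  'disconnect' -> no (count: 0)
Total with prefix 'pre': 0

0


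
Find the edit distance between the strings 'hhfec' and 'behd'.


Building DP table for s1='hhfec' (len 5) and s2='behd' (len 4):
       b  e  h  d
    0  1  2  3  4
  h 1  1  2  2  3
  h 2  2  2  2  3
  f 3  3  3  3  3
  e 4  4  3  4  4
  c 5  5  4  4  5
Edit distance = dp[5][4] = 5

5


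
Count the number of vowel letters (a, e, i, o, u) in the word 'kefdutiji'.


Scanning each character of 'kefdutiji':
  Position 1: 'k' -> consonant (running count: 0)
  Position 2: 'e' -> vowel (running count: 1)
  Position 3: 'f' -> consonant (running count: 1)
  Position 4: 'd' -> consonant (running count: 1)
  Position 5: 'u' -> vowel (running count: 2)
  Position 6: 't' -> consonant (running count: 2)
  Position 7: 'i' -> vowel (running count: 3)
  Position 8: 'j' -> consonant (running count: 3)
  Position 9: 'i' -> vowel (running count: 4)
Total vowels: 4

4


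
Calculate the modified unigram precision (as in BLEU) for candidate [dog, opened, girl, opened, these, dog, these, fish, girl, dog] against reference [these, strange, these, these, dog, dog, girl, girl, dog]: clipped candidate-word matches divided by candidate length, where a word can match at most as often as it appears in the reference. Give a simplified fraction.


Reference word counts: {'dog': 3, 'girl': 2, 'strange': 1, 'these': 3}
Checking each candidate word (with clipping):
  'dog' -> in reference (ref count 3, used 1/3) -> match (matches: 1)
  'opened' -> not in reference -> no match (matches: 1)
  'girl' -> in reference (ref count 2, used 1/2) -> match (matches: 2)
  'opened' -> not in reference -> no match (matches: 2)
  'these' -> in reference (ref count 3, used 1/3) -> match (matches: 3)
  'dog' -> in reference (ref count 3, used 2/3) -> match (matches: 4)
  'these' -> in reference (ref count 3, used 2/3) -> match (matches: 5)
  'fish' -> not in reference -> no match (matches: 5)
  'girl' -> in reference (ref count 2, used 2/2) -> match (matches: 6)
  'dog' -> in reference (ref count 3, used 3/3) -> match (matches: 7)
Clipped matches: 7, Candidate length: 10
Precision = 7/10

7/10


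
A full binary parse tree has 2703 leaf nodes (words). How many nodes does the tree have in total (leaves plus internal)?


Leaf nodes (terminals): 2703
Internal nodes = n - 1 = 2703 - 1 = 2702
Total = leaves + internal = 2703 + 2702 = 5405

5405


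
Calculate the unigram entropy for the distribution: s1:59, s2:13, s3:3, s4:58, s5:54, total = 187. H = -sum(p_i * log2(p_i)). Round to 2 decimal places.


Computing entropy H = -sum(p_i * log2(p_i)):
  s1: p = 59/187 = 0.3155, -p*log2(p) = 0.5251
  s2: p = 13/187 = 0.0695, -p*log2(p) = 0.2674
  s3: p = 3/187 = 0.0160, -p*log2(p) = 0.0956
  s4: p = 58/187 = 0.3102, -p*log2(p) = 0.5238
  s5: p = 54/187 = 0.2888, -p*log2(p) = 0.5175
H = sum of terms = 1.9294
Rounded to 2 decimals: 1.93

1.93


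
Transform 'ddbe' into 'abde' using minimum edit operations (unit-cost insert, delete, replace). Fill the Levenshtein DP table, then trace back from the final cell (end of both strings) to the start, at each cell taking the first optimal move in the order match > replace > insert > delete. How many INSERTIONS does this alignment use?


Edit distance = 3. Backtracking from cell (4, 4) with preference match > replace > insert > delete,
then listing the resulting alignment 'ddbe' -> 'abde' left to right:
  Step 1: replace d->a
  Step 2: replace d->b
  Step 3: replace b->d
  Step 4: keep 'e'
Total insertions: 0

0
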